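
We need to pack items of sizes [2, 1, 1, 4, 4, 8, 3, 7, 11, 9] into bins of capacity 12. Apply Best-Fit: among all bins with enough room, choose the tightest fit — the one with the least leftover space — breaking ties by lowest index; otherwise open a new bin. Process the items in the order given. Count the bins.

Put 2 in bin 1; 10 remain.
Put 1 in bin 1; 9 remain.
Put 1 in bin 1; 8 remain.
Put 4 in bin 1; 4 remain.
Put 4 in bin 1; 0 remain.
Put 8 in bin 2; 4 remain.
Put 3 in bin 2; 1 remain.
Put 7 in bin 3; 5 remain.
Put 11 in bin 4; 1 remain.
Put 9 in bin 5; 3 remain.
Final bins: [2,1,1,4,4] [8,3] [7] [11] [9].

5 bins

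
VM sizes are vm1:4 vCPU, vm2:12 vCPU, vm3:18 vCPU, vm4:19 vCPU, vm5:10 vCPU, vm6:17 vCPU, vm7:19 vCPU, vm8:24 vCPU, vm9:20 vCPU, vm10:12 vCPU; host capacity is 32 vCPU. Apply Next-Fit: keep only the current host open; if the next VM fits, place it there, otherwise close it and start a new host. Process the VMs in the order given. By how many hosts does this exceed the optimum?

1

Next-Fit: [4,12] [18] [19,10] [17] [19] [24] [20,12] → 7 hosts.
6 VMs exceed 16 vCPU (half the capacity), and no two of those can share a host, so at least 6 hosts are needed.
An optimal packing achieves that bound: [24,4] [20,12] [19,12] [19,10] [18] [17] → 6 hosts.
Excess: 7 − 6 = 1.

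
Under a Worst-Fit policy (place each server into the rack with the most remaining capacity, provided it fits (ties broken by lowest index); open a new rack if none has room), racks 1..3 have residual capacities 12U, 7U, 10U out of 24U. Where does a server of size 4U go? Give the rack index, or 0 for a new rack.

1

Racks with room: rack 1 (12U), rack 2 (7U), rack 3 (10U).
Most room is rack 1 with 12U free.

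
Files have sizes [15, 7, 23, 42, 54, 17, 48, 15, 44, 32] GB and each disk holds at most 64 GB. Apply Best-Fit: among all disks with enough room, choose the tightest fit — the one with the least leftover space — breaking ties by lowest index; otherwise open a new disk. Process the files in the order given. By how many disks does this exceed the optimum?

1

Best-Fit: [15,7,23,17] [42] [54] [48,15] [44] [32] → 6 disks.
Total size 297 GB; any packing needs at least ⌈297/64⌉ = 5 disks.
An optimal packing achieves that bound: [54,7] [48,15] [44,17] [42,15] [32,23] → 5 disks.
Excess: 6 − 5 = 1.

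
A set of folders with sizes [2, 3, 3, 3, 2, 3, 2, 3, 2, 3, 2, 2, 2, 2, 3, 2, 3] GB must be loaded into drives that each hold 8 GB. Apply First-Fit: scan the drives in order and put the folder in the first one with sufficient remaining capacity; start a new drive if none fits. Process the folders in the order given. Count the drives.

2 GB → drive 1 (remaining 6 GB)
3 GB → drive 1 (remaining 3 GB)
3 GB → drive 1 (remaining 0 GB)
3 GB → drive 2 (remaining 5 GB)
2 GB → drive 2 (remaining 3 GB)
3 GB → drive 2 (remaining 0 GB)
2 GB → drive 3 (remaining 6 GB)
3 GB → drive 3 (remaining 3 GB)
2 GB → drive 3 (remaining 1 GB)
3 GB → drive 4 (remaining 5 GB)
2 GB → drive 4 (remaining 3 GB)
2 GB → drive 4 (remaining 1 GB)
2 GB → drive 5 (remaining 6 GB)
2 GB → drive 5 (remaining 4 GB)
3 GB → drive 5 (remaining 1 GB)
2 GB → drive 6 (remaining 6 GB)
3 GB → drive 6 (remaining 3 GB)
Final drives: [2,3,3] [3,2,3] [2,3,2] [3,2,2] [2,2,3] [2,3].

6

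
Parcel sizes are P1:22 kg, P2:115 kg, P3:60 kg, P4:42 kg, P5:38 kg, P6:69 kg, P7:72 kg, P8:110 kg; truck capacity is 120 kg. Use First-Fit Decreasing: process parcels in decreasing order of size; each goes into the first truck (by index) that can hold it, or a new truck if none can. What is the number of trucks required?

5 trucks

Sorted descending: 115, 110, 72, 69, 60, 42, 38, 22.
Put 115 kg in truck 1; 5 kg remain.
Put 110 kg in truck 2; 10 kg remain.
Put 72 kg in truck 3; 48 kg remain.
Put 69 kg in truck 4; 51 kg remain.
Put 60 kg in truck 5; 60 kg remain.
Put 42 kg in truck 3; 6 kg remain.
Put 38 kg in truck 4; 13 kg remain.
Put 22 kg in truck 5; 38 kg remain.
Final trucks: [115] [110] [72,42] [69,38] [60,22].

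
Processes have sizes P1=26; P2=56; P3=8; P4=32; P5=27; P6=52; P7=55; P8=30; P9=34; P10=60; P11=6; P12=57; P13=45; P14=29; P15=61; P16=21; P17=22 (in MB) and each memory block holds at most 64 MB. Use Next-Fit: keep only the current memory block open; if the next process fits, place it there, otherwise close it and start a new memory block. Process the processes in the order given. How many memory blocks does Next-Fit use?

12

memory block 1: place P1 (26 MB), 38 MB left
memory block 2: place P2 (56 MB), 8 MB left
memory block 2: place P3 (8 MB), 0 MB left
memory block 3: place P4 (32 MB), 32 MB left
memory block 3: place P5 (27 MB), 5 MB left
memory block 4: place P6 (52 MB), 12 MB left
memory block 5: place P7 (55 MB), 9 MB left
memory block 6: place P8 (30 MB), 34 MB left
memory block 6: place P9 (34 MB), 0 MB left
memory block 7: place P10 (60 MB), 4 MB left
memory block 8: place P11 (6 MB), 58 MB left
memory block 8: place P12 (57 MB), 1 MB left
memory block 9: place P13 (45 MB), 19 MB left
memory block 10: place P14 (29 MB), 35 MB left
memory block 11: place P15 (61 MB), 3 MB left
memory block 12: place P16 (21 MB), 43 MB left
memory block 12: place P17 (22 MB), 21 MB left
Final memory blocks: [26] [56,8] [32,27] [52] [55] [30,34] [60] [6,57] [45] [29] [61] [21,22].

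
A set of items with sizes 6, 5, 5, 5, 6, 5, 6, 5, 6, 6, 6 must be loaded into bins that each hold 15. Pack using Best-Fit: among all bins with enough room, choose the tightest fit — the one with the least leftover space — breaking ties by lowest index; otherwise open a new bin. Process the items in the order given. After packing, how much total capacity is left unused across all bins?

6 → bin 1 (remaining 9)
5 → bin 1 (remaining 4)
5 → bin 2 (remaining 10)
5 → bin 2 (remaining 5)
6 → bin 3 (remaining 9)
5 → bin 2 (remaining 0)
6 → bin 3 (remaining 3)
5 → bin 4 (remaining 10)
6 → bin 4 (remaining 4)
6 → bin 5 (remaining 9)
6 → bin 5 (remaining 3)
5 bins × 15 = 75; used 61; unused 14.

14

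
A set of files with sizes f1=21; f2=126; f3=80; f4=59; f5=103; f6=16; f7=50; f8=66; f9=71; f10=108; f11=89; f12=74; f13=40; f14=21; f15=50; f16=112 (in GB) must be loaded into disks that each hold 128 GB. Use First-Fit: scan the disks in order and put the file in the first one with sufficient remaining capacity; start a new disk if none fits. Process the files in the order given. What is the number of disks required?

f1 (21 GB) → disk 1 (remaining 107 GB)
f2 (126 GB) → disk 2 (remaining 2 GB)
f3 (80 GB) → disk 1 (remaining 27 GB)
f4 (59 GB) → disk 3 (remaining 69 GB)
f5 (103 GB) → disk 4 (remaining 25 GB)
f6 (16 GB) → disk 1 (remaining 11 GB)
f7 (50 GB) → disk 3 (remaining 19 GB)
f8 (66 GB) → disk 5 (remaining 62 GB)
f9 (71 GB) → disk 6 (remaining 57 GB)
f10 (108 GB) → disk 7 (remaining 20 GB)
f11 (89 GB) → disk 8 (remaining 39 GB)
f12 (74 GB) → disk 9 (remaining 54 GB)
f13 (40 GB) → disk 5 (remaining 22 GB)
f14 (21 GB) → disk 4 (remaining 4 GB)
f15 (50 GB) → disk 6 (remaining 7 GB)
f16 (112 GB) → disk 10 (remaining 16 GB)
Final disks: [21,80,16] [126] [59,50] [103,21] [66,40] [71,50] [108] [89] [74] [112].

10 disks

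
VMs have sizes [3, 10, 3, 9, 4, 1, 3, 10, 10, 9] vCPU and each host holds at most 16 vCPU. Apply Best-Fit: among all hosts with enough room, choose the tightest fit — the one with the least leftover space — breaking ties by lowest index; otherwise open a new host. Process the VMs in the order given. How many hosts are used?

Put 3 vCPU in host 1; 13 vCPU remain.
Put 10 vCPU in host 1; 3 vCPU remain.
Put 3 vCPU in host 1; 0 vCPU remain.
Put 9 vCPU in host 2; 7 vCPU remain.
Put 4 vCPU in host 2; 3 vCPU remain.
Put 1 vCPU in host 2; 2 vCPU remain.
Put 3 vCPU in host 3; 13 vCPU remain.
Put 10 vCPU in host 3; 3 vCPU remain.
Put 10 vCPU in host 4; 6 vCPU remain.
Put 9 vCPU in host 5; 7 vCPU remain.

5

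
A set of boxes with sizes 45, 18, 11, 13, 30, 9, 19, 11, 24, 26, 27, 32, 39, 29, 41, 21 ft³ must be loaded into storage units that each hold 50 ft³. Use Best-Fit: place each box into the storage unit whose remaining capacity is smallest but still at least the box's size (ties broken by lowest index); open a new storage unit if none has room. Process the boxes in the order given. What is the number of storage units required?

Put 45 ft³ in storage unit 1; 5 ft³ remain.
Put 18 ft³ in storage unit 2; 32 ft³ remain.
Put 11 ft³ in storage unit 2; 21 ft³ remain.
Put 13 ft³ in storage unit 2; 8 ft³ remain.
Put 30 ft³ in storage unit 3; 20 ft³ remain.
Put 9 ft³ in storage unit 3; 11 ft³ remain.
Put 19 ft³ in storage unit 4; 31 ft³ remain.
Put 11 ft³ in storage unit 3; 0 ft³ remain.
Put 24 ft³ in storage unit 4; 7 ft³ remain.
Put 26 ft³ in storage unit 5; 24 ft³ remain.
Put 27 ft³ in storage unit 6; 23 ft³ remain.
Put 32 ft³ in storage unit 7; 18 ft³ remain.
Put 39 ft³ in storage unit 8; 11 ft³ remain.
Put 29 ft³ in storage unit 9; 21 ft³ remain.
Put 41 ft³ in storage unit 10; 9 ft³ remain.
Put 21 ft³ in storage unit 9; 0 ft³ remain.
Final storage units: [45] [18,11,13] [30,9,11] [19,24] [26] [27] [32] [39] [29,21] [41].

10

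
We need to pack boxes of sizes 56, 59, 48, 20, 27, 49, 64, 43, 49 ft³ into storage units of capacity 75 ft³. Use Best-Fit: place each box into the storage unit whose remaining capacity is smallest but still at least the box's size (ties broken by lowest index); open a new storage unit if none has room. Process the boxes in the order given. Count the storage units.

7

Put 56 ft³ in storage unit 1; 19 ft³ remain.
Put 59 ft³ in storage unit 2; 16 ft³ remain.
Put 48 ft³ in storage unit 3; 27 ft³ remain.
Put 20 ft³ in storage unit 3; 7 ft³ remain.
Put 27 ft³ in storage unit 4; 48 ft³ remain.
Put 49 ft³ in storage unit 5; 26 ft³ remain.
Put 64 ft³ in storage unit 6; 11 ft³ remain.
Put 43 ft³ in storage unit 4; 5 ft³ remain.
Put 49 ft³ in storage unit 7; 26 ft³ remain.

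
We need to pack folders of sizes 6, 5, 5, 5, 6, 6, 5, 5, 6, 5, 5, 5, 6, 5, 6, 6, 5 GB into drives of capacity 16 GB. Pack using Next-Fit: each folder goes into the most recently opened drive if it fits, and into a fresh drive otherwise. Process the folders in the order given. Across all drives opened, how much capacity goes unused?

6 GB → drive 1 (remaining 10 GB)
5 GB → drive 1 (remaining 5 GB)
5 GB → drive 1 (remaining 0 GB)
5 GB → drive 2 (remaining 11 GB)
6 GB → drive 2 (remaining 5 GB)
6 GB → drive 3 (remaining 10 GB)
5 GB → drive 3 (remaining 5 GB)
5 GB → drive 3 (remaining 0 GB)
6 GB → drive 4 (remaining 10 GB)
5 GB → drive 4 (remaining 5 GB)
5 GB → drive 4 (remaining 0 GB)
5 GB → drive 5 (remaining 11 GB)
6 GB → drive 5 (remaining 5 GB)
5 GB → drive 5 (remaining 0 GB)
6 GB → drive 6 (remaining 10 GB)
6 GB → drive 6 (remaining 4 GB)
5 GB → drive 7 (remaining 11 GB)
7 drives × 16 GB = 112 GB; used 92 GB; unused 20 GB.

20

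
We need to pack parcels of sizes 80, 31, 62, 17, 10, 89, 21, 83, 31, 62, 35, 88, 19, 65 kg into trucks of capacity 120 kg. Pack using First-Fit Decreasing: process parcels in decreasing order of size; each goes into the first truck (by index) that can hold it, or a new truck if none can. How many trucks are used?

Sorted descending: 89, 88, 83, 80, 65, 62, 62, 35, 31, 31, 21, 19, 17, 10.
Put 89 kg in truck 1; 31 kg remain.
Put 88 kg in truck 2; 32 kg remain.
Put 83 kg in truck 3; 37 kg remain.
Put 80 kg in truck 4; 40 kg remain.
Put 65 kg in truck 5; 55 kg remain.
Put 62 kg in truck 6; 58 kg remain.
Put 62 kg in truck 7; 58 kg remain.
Put 35 kg in truck 3; 2 kg remain.
Put 31 kg in truck 1; 0 kg remain.
Put 31 kg in truck 2; 1 kg remain.
Put 21 kg in truck 4; 19 kg remain.
Put 19 kg in truck 4; 0 kg remain.
Put 17 kg in truck 5; 38 kg remain.
Put 10 kg in truck 5; 28 kg remain.

7 trucks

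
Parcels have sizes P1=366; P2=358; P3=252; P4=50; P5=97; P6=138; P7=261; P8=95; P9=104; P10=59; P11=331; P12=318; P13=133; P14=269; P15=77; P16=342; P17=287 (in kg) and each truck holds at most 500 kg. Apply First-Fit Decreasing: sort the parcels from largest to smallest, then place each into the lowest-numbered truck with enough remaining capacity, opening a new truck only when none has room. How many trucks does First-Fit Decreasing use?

Sorted descending: 366, 358, 342, 331, 318, 287, 269, 261, 252, 138, 133, 104, 97, 95, 77, 59, 50.
Put 366 kg in truck 1; 134 kg remain.
Put 358 kg in truck 2; 142 kg remain.
Put 342 kg in truck 3; 158 kg remain.
Put 331 kg in truck 4; 169 kg remain.
Put 318 kg in truck 5; 182 kg remain.
Put 287 kg in truck 6; 213 kg remain.
Put 269 kg in truck 7; 231 kg remain.
Put 261 kg in truck 8; 239 kg remain.
Put 252 kg in truck 9; 248 kg remain.
Put 138 kg in truck 2; 4 kg remain.
Put 133 kg in truck 1; 1 kg remain.
Put 104 kg in truck 3; 54 kg remain.
Put 97 kg in truck 4; 72 kg remain.
Put 95 kg in truck 5; 87 kg remain.
Put 77 kg in truck 5; 10 kg remain.
Put 59 kg in truck 4; 13 kg remain.
Put 50 kg in truck 3; 4 kg remain.
Final trucks: [366,133] [358,138] [342,104,50] [331,97,59] [318,95,77] [287] [269] [261] [252].

9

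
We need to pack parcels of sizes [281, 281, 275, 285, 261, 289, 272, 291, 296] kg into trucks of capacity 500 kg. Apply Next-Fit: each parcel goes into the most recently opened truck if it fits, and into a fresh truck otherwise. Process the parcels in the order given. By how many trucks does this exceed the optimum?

Next-Fit: [281] [281] [275] [285] [261] [289] [272] [291] [296] → 9 trucks.
9 parcels exceed 250 kg (half the capacity), and no two of those can share a truck, so at least 9 trucks are needed.
So 9 is already optimal.

0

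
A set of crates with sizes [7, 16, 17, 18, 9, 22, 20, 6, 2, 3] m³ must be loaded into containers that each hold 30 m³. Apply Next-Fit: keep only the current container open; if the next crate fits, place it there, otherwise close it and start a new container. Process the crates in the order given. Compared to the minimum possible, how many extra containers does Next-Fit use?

1

Next-Fit: [7,16] [17] [18,9] [22] [20,6,2] [3] → 6 containers.
5 crates exceed 15 m³ (half the capacity), and no two of those can share a container, so at least 5 containers are needed.
An optimal packing achieves that bound: [22,7] [20,9] [18,6,3,2] [17] [16] → 5 containers.
Excess: 6 − 5 = 1.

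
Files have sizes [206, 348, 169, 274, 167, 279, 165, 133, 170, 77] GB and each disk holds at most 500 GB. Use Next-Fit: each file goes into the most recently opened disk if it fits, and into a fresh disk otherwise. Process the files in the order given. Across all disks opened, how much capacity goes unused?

1012

disk 1: place 206 GB, 294 GB left
disk 2: place 348 GB, 152 GB left
disk 3: place 169 GB, 331 GB left
disk 3: place 274 GB, 57 GB left
disk 4: place 167 GB, 333 GB left
disk 4: place 279 GB, 54 GB left
disk 5: place 165 GB, 335 GB left
disk 5: place 133 GB, 202 GB left
disk 5: place 170 GB, 32 GB left
disk 6: place 77 GB, 423 GB left
6 disks × 500 GB = 3000 GB; used 1988 GB; unused 1012 GB.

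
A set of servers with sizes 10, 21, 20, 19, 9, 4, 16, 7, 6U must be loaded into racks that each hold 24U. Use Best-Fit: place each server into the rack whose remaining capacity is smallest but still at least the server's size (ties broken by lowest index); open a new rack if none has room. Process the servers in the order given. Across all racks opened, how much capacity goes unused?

rack 1: place 10U, 14U left
rack 2: place 21U, 3U left
rack 3: place 20U, 4U left
rack 4: place 19U, 5U left
rack 1: place 9U, 5U left
rack 3: place 4U, 0U left
rack 5: place 16U, 8U left
rack 5: place 7U, 1U left
rack 6: place 6U, 18U left
6 racks × 24U = 144U; used 112U; unused 32U.

32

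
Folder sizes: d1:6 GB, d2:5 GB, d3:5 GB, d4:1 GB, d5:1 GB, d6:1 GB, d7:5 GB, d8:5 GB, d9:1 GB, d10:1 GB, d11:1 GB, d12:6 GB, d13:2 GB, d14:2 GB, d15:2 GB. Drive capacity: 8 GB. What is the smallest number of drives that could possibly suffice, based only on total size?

Total size = 6 + 5 + 5 + 1 + 1 + 1 + 5 + 5 + 1 + 1 + 1 + 6 + 2 + 2 + 2 = 44 GB.
⌈44 / 8⌉ = 6.

6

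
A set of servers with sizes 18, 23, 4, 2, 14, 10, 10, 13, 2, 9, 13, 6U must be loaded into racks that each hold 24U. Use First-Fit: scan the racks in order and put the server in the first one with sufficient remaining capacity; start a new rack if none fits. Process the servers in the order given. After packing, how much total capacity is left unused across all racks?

20

18U → rack 1 (remaining 6U)
23U → rack 2 (remaining 1U)
4U → rack 1 (remaining 2U)
2U → rack 1 (remaining 0U)
14U → rack 3 (remaining 10U)
10U → rack 3 (remaining 0U)
10U → rack 4 (remaining 14U)
13U → rack 4 (remaining 1U)
2U → rack 5 (remaining 22U)
9U → rack 5 (remaining 13U)
13U → rack 5 (remaining 0U)
6U → rack 6 (remaining 18U)
6 racks × 24U = 144U; used 124U; unused 20U.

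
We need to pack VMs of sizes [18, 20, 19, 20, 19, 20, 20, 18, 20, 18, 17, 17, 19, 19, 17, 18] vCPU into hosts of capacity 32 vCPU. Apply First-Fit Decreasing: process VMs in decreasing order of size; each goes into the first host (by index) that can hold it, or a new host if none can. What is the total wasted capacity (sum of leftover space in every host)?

Sorted descending: 20, 20, 20, 20, 20, 19, 19, 19, 19, 18, 18, 18, 18, 17, 17, 17.
host 1: place 20 vCPU, 12 vCPU left
host 2: place 20 vCPU, 12 vCPU left
host 3: place 20 vCPU, 12 vCPU left
host 4: place 20 vCPU, 12 vCPU left
host 5: place 20 vCPU, 12 vCPU left
host 6: place 19 vCPU, 13 vCPU left
host 7: place 19 vCPU, 13 vCPU left
host 8: place 19 vCPU, 13 vCPU left
host 9: place 19 vCPU, 13 vCPU left
host 10: place 18 vCPU, 14 vCPU left
host 11: place 18 vCPU, 14 vCPU left
host 12: place 18 vCPU, 14 vCPU left
host 13: place 18 vCPU, 14 vCPU left
host 14: place 17 vCPU, 15 vCPU left
host 15: place 17 vCPU, 15 vCPU left
host 16: place 17 vCPU, 15 vCPU left
16 hosts × 32 vCPU = 512 vCPU; used 299 vCPU; unused 213 vCPU.

213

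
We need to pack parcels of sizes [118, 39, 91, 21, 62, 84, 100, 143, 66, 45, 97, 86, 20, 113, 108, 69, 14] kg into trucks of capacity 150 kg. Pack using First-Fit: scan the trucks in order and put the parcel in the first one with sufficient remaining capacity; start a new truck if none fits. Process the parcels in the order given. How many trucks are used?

10

118 kg → truck 1 (remaining 32 kg)
39 kg → truck 2 (remaining 111 kg)
91 kg → truck 2 (remaining 20 kg)
21 kg → truck 1 (remaining 11 kg)
62 kg → truck 3 (remaining 88 kg)
84 kg → truck 3 (remaining 4 kg)
100 kg → truck 4 (remaining 50 kg)
143 kg → truck 5 (remaining 7 kg)
66 kg → truck 6 (remaining 84 kg)
45 kg → truck 4 (remaining 5 kg)
97 kg → truck 7 (remaining 53 kg)
86 kg → truck 8 (remaining 64 kg)
20 kg → truck 2 (remaining 0 kg)
113 kg → truck 9 (remaining 37 kg)
108 kg → truck 10 (remaining 42 kg)
69 kg → truck 6 (remaining 15 kg)
14 kg → truck 6 (remaining 1 kg)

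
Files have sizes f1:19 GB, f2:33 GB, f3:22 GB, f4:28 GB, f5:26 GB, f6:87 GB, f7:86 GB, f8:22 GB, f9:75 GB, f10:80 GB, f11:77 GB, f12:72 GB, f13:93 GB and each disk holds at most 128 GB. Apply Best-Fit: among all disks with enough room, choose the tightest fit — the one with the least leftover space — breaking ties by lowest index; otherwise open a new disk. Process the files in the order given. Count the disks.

f1 (19 GB) → disk 1 (remaining 109 GB)
f2 (33 GB) → disk 1 (remaining 76 GB)
f3 (22 GB) → disk 1 (remaining 54 GB)
f4 (28 GB) → disk 1 (remaining 26 GB)
f5 (26 GB) → disk 1 (remaining 0 GB)
f6 (87 GB) → disk 2 (remaining 41 GB)
f7 (86 GB) → disk 3 (remaining 42 GB)
f8 (22 GB) → disk 2 (remaining 19 GB)
f9 (75 GB) → disk 4 (remaining 53 GB)
f10 (80 GB) → disk 5 (remaining 48 GB)
f11 (77 GB) → disk 6 (remaining 51 GB)
f12 (72 GB) → disk 7 (remaining 56 GB)
f13 (93 GB) → disk 8 (remaining 35 GB)
Final disks: [19,33,22,28,26] [87,22] [86] [75] [80] [77] [72] [93].

8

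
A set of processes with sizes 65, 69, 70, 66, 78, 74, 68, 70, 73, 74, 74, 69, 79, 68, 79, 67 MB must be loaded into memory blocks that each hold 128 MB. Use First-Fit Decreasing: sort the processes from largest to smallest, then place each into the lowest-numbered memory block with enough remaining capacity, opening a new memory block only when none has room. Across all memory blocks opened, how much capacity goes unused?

905

Sorted descending: 79, 79, 78, 74, 74, 74, 73, 70, 70, 69, 69, 68, 68, 67, 66, 65.
Put 79 MB in memory block 1; 49 MB remain.
Put 79 MB in memory block 2; 49 MB remain.
Put 78 MB in memory block 3; 50 MB remain.
Put 74 MB in memory block 4; 54 MB remain.
Put 74 MB in memory block 5; 54 MB remain.
Put 74 MB in memory block 6; 54 MB remain.
Put 73 MB in memory block 7; 55 MB remain.
Put 70 MB in memory block 8; 58 MB remain.
Put 70 MB in memory block 9; 58 MB remain.
Put 69 MB in memory block 10; 59 MB remain.
Put 69 MB in memory block 11; 59 MB remain.
Put 68 MB in memory block 12; 60 MB remain.
Put 68 MB in memory block 13; 60 MB remain.
Put 67 MB in memory block 14; 61 MB remain.
Put 66 MB in memory block 15; 62 MB remain.
Put 65 MB in memory block 16; 63 MB remain.
16 memory blocks × 128 MB = 2048 MB; used 1143 MB; unused 905 MB.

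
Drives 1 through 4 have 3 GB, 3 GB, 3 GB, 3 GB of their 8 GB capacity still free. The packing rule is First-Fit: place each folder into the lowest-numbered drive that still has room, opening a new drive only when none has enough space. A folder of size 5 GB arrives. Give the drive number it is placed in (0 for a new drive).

No drive has ≥ 5 GB free, so a new drive is opened.

0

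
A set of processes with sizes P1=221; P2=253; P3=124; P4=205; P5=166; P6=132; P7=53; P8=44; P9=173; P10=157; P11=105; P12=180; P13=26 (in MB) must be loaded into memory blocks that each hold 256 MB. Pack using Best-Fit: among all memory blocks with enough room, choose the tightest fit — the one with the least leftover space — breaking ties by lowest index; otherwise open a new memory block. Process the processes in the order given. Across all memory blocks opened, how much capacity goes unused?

P1 (221 MB) → memory block 1 (remaining 35 MB)
P2 (253 MB) → memory block 2 (remaining 3 MB)
P3 (124 MB) → memory block 3 (remaining 132 MB)
P4 (205 MB) → memory block 4 (remaining 51 MB)
P5 (166 MB) → memory block 5 (remaining 90 MB)
P6 (132 MB) → memory block 3 (remaining 0 MB)
P7 (53 MB) → memory block 5 (remaining 37 MB)
P8 (44 MB) → memory block 4 (remaining 7 MB)
P9 (173 MB) → memory block 6 (remaining 83 MB)
P10 (157 MB) → memory block 7 (remaining 99 MB)
P11 (105 MB) → memory block 8 (remaining 151 MB)
P12 (180 MB) → memory block 9 (remaining 76 MB)
P13 (26 MB) → memory block 1 (remaining 9 MB)
9 memory blocks × 256 MB = 2304 MB; used 1839 MB; unused 465 MB.

465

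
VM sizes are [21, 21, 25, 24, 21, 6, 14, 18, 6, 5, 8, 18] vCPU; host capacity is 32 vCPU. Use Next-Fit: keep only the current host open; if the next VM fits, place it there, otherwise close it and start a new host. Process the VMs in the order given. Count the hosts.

8 hosts

Put 21 vCPU in host 1; 11 vCPU remain.
Put 21 vCPU in host 2; 11 vCPU remain.
Put 25 vCPU in host 3; 7 vCPU remain.
Put 24 vCPU in host 4; 8 vCPU remain.
Put 21 vCPU in host 5; 11 vCPU remain.
Put 6 vCPU in host 5; 5 vCPU remain.
Put 14 vCPU in host 6; 18 vCPU remain.
Put 18 vCPU in host 6; 0 vCPU remain.
Put 6 vCPU in host 7; 26 vCPU remain.
Put 5 vCPU in host 7; 21 vCPU remain.
Put 8 vCPU in host 7; 13 vCPU remain.
Put 18 vCPU in host 8; 14 vCPU remain.
Final hosts: [21] [21] [25] [24] [21,6] [14,18] [6,5,8] [18].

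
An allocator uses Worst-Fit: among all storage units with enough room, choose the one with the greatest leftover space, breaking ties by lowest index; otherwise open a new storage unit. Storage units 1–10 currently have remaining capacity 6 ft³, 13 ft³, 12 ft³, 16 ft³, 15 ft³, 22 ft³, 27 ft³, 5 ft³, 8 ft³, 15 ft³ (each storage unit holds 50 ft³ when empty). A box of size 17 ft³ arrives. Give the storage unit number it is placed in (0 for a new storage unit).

Storage units with room: storage unit 6 (22 ft³), storage unit 7 (27 ft³).
Most room is storage unit 7 with 27 ft³ free.

7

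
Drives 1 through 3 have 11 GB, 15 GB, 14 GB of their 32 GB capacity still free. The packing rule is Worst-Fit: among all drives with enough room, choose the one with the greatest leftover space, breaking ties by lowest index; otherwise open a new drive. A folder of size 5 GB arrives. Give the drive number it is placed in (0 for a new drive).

Drives with room: drive 1 (11 GB), drive 2 (15 GB), drive 3 (14 GB).
Most room is drive 2 with 15 GB free.

2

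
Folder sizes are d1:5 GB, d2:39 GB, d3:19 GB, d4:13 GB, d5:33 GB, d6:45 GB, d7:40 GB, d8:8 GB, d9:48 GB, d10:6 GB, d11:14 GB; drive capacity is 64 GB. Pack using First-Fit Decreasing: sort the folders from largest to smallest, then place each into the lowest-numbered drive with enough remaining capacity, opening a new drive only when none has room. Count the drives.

5 drives

Sorted descending: 48, 45, 40, 39, 33, 19, 14, 13, 8, 6, 5.
Put 48 GB in drive 1; 16 GB remain.
Put 45 GB in drive 2; 19 GB remain.
Put 40 GB in drive 3; 24 GB remain.
Put 39 GB in drive 4; 25 GB remain.
Put 33 GB in drive 5; 31 GB remain.
Put 19 GB in drive 2; 0 GB remain.
Put 14 GB in drive 1; 2 GB remain.
Put 13 GB in drive 3; 11 GB remain.
Put 8 GB in drive 3; 3 GB remain.
Put 6 GB in drive 4; 19 GB remain.
Put 5 GB in drive 4; 14 GB remain.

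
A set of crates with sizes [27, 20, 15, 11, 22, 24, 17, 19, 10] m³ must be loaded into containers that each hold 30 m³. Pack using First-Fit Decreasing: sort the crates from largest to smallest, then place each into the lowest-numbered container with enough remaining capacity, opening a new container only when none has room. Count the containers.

7 containers

Sorted descending: 27, 24, 22, 20, 19, 17, 15, 11, 10.
27 m³ → container 1 (remaining 3 m³)
24 m³ → container 2 (remaining 6 m³)
22 m³ → container 3 (remaining 8 m³)
20 m³ → container 4 (remaining 10 m³)
19 m³ → container 5 (remaining 11 m³)
17 m³ → container 6 (remaining 13 m³)
15 m³ → container 7 (remaining 15 m³)
11 m³ → container 5 (remaining 0 m³)
10 m³ → container 4 (remaining 0 m³)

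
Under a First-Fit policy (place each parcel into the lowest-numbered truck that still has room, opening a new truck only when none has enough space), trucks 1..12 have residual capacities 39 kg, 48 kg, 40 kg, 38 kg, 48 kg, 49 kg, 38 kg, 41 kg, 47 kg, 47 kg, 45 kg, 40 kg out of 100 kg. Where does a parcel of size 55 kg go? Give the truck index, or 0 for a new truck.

No truck has ≥ 55 kg free, so a new truck is opened.

0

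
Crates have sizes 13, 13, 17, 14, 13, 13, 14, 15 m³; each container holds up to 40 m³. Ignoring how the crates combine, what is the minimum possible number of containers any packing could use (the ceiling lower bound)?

3

Total size = 13 + 13 + 17 + 14 + 13 + 13 + 14 + 15 = 112 m³.
⌈112 / 40⌉ = 3.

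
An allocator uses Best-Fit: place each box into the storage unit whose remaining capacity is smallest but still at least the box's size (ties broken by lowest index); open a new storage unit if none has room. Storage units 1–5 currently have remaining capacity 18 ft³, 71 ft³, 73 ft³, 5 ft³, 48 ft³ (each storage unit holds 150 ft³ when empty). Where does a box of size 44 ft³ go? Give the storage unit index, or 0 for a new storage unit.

5

Storage units with room: storage unit 2 (71 ft³), storage unit 3 (73 ft³), storage unit 5 (48 ft³).
Tightest fit is storage unit 5 with 48 ft³ free.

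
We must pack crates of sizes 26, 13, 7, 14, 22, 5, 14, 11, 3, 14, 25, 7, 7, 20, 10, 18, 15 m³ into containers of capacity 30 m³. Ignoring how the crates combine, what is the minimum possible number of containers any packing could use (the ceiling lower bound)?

Total size = 26 + 13 + 7 + 14 + 22 + 5 + 14 + 11 + 3 + 14 + 25 + 7 + 7 + 20 + 10 + 18 + 15 = 231 m³.
⌈231 / 30⌉ = 8.

8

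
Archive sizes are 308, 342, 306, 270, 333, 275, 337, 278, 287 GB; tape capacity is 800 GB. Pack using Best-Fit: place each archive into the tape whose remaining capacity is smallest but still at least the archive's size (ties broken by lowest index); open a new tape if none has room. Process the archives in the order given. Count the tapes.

5

tape 1: place 308 GB, 492 GB left
tape 1: place 342 GB, 150 GB left
tape 2: place 306 GB, 494 GB left
tape 2: place 270 GB, 224 GB left
tape 3: place 333 GB, 467 GB left
tape 3: place 275 GB, 192 GB left
tape 4: place 337 GB, 463 GB left
tape 4: place 278 GB, 185 GB left
tape 5: place 287 GB, 513 GB left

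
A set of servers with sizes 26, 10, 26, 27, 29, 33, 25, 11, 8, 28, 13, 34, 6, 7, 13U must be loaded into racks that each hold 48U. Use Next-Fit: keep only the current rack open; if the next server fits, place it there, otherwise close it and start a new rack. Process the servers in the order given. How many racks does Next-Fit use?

rack 1: place 26U, 22U left
rack 1: place 10U, 12U left
rack 2: place 26U, 22U left
rack 3: place 27U, 21U left
rack 4: place 29U, 19U left
rack 5: place 33U, 15U left
rack 6: place 25U, 23U left
rack 6: place 11U, 12U left
rack 6: place 8U, 4U left
rack 7: place 28U, 20U left
rack 7: place 13U, 7U left
rack 8: place 34U, 14U left
rack 8: place 6U, 8U left
rack 8: place 7U, 1U left
rack 9: place 13U, 35U left
Final racks: [26,10] [26] [27] [29] [33] [25,11,8] [28,13] [34,6,7] [13].

9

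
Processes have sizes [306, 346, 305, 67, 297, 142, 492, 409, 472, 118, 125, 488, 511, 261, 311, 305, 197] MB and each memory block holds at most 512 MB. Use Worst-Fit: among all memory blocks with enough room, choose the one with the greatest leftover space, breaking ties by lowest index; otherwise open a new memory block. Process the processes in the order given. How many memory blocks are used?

memory block 1: place 306 MB, 206 MB left
memory block 2: place 346 MB, 166 MB left
memory block 3: place 305 MB, 207 MB left
memory block 3: place 67 MB, 140 MB left
memory block 4: place 297 MB, 215 MB left
memory block 4: place 142 MB, 73 MB left
memory block 5: place 492 MB, 20 MB left
memory block 6: place 409 MB, 103 MB left
memory block 7: place 472 MB, 40 MB left
memory block 1: place 118 MB, 88 MB left
memory block 2: place 125 MB, 41 MB left
memory block 8: place 488 MB, 24 MB left
memory block 9: place 511 MB, 1 MB left
memory block 10: place 261 MB, 251 MB left
memory block 11: place 311 MB, 201 MB left
memory block 12: place 305 MB, 207 MB left
memory block 10: place 197 MB, 54 MB left

12 memory blocks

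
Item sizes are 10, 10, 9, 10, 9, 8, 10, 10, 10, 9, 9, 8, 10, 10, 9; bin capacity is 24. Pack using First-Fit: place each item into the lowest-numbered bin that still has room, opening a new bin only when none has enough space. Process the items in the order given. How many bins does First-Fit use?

8

10 → bin 1 (remaining 14)
10 → bin 1 (remaining 4)
9 → bin 2 (remaining 15)
10 → bin 2 (remaining 5)
9 → bin 3 (remaining 15)
8 → bin 3 (remaining 7)
10 → bin 4 (remaining 14)
10 → bin 4 (remaining 4)
10 → bin 5 (remaining 14)
9 → bin 5 (remaining 5)
9 → bin 6 (remaining 15)
8 → bin 6 (remaining 7)
10 → bin 7 (remaining 14)
10 → bin 7 (remaining 4)
9 → bin 8 (remaining 15)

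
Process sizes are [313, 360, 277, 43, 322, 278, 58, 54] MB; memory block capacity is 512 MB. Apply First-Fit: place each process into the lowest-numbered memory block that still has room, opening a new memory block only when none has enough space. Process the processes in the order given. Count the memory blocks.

5 memory blocks

313 MB → memory block 1 (remaining 199 MB)
360 MB → memory block 2 (remaining 152 MB)
277 MB → memory block 3 (remaining 235 MB)
43 MB → memory block 1 (remaining 156 MB)
322 MB → memory block 4 (remaining 190 MB)
278 MB → memory block 5 (remaining 234 MB)
58 MB → memory block 1 (remaining 98 MB)
54 MB → memory block 1 (remaining 44 MB)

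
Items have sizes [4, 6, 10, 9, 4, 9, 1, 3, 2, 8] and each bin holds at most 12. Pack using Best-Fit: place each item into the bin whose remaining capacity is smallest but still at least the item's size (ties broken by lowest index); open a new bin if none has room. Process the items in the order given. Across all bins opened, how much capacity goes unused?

4

4 → bin 1 (remaining 8)
6 → bin 1 (remaining 2)
10 → bin 2 (remaining 2)
9 → bin 3 (remaining 3)
4 → bin 4 (remaining 8)
9 → bin 5 (remaining 3)
1 → bin 1 (remaining 1)
3 → bin 3 (remaining 0)
2 → bin 2 (remaining 0)
8 → bin 4 (remaining 0)
5 bins × 12 = 60; used 56; unused 4.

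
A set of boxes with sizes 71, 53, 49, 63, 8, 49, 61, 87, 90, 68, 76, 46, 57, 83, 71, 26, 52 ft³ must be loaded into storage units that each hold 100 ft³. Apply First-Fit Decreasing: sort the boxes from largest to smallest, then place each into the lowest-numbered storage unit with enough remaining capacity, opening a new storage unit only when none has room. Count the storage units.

Sorted descending: 90, 87, 83, 76, 71, 71, 68, 63, 61, 57, 53, 52, 49, 49, 46, 26, 8.
Put 90 ft³ in storage unit 1; 10 ft³ remain.
Put 87 ft³ in storage unit 2; 13 ft³ remain.
Put 83 ft³ in storage unit 3; 17 ft³ remain.
Put 76 ft³ in storage unit 4; 24 ft³ remain.
Put 71 ft³ in storage unit 5; 29 ft³ remain.
Put 71 ft³ in storage unit 6; 29 ft³ remain.
Put 68 ft³ in storage unit 7; 32 ft³ remain.
Put 63 ft³ in storage unit 8; 37 ft³ remain.
Put 61 ft³ in storage unit 9; 39 ft³ remain.
Put 57 ft³ in storage unit 10; 43 ft³ remain.
Put 53 ft³ in storage unit 11; 47 ft³ remain.
Put 52 ft³ in storage unit 12; 48 ft³ remain.
Put 49 ft³ in storage unit 13; 51 ft³ remain.
Put 49 ft³ in storage unit 13; 2 ft³ remain.
Put 46 ft³ in storage unit 11; 1 ft³ remain.
Put 26 ft³ in storage unit 5; 3 ft³ remain.
Put 8 ft³ in storage unit 1; 2 ft³ remain.

13 storage units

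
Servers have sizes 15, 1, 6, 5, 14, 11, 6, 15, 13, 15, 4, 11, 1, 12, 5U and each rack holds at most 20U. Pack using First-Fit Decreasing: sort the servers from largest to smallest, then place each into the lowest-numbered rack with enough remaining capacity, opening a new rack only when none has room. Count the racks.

Sorted descending: 15, 15, 15, 14, 13, 12, 11, 11, 6, 6, 5, 5, 4, 1, 1.
rack 1: place 15U, 5U left
rack 2: place 15U, 5U left
rack 3: place 15U, 5U left
rack 4: place 14U, 6U left
rack 5: place 13U, 7U left
rack 6: place 12U, 8U left
rack 7: place 11U, 9U left
rack 8: place 11U, 9U left
rack 4: place 6U, 0U left
rack 5: place 6U, 1U left
rack 1: place 5U, 0U left
rack 2: place 5U, 0U left
rack 3: place 4U, 1U left
rack 3: place 1U, 0U left
rack 5: place 1U, 0U left
Final racks: [15,5] [15,5] [15,4,1] [14,6] [13,6,1] [12] [11] [11].

8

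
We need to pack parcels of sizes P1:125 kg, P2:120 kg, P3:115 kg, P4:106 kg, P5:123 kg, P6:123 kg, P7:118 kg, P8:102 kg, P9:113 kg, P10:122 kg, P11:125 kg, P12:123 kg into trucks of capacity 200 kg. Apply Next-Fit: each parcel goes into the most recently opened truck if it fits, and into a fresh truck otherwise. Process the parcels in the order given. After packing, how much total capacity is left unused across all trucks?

985

P1 (125 kg) → truck 1 (remaining 75 kg)
P2 (120 kg) → truck 2 (remaining 80 kg)
P3 (115 kg) → truck 3 (remaining 85 kg)
P4 (106 kg) → truck 4 (remaining 94 kg)
P5 (123 kg) → truck 5 (remaining 77 kg)
P6 (123 kg) → truck 6 (remaining 77 kg)
P7 (118 kg) → truck 7 (remaining 82 kg)
P8 (102 kg) → truck 8 (remaining 98 kg)
P9 (113 kg) → truck 9 (remaining 87 kg)
P10 (122 kg) → truck 10 (remaining 78 kg)
P11 (125 kg) → truck 11 (remaining 75 kg)
P12 (123 kg) → truck 12 (remaining 77 kg)
12 trucks × 200 kg = 2400 kg; used 1415 kg; unused 985 kg.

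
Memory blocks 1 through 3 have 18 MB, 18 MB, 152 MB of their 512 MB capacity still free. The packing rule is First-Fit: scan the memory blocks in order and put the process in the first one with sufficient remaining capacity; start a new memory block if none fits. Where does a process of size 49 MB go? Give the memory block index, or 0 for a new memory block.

Memory blocks with room: memory block 3 (152 MB).
The first with room is memory block 3.

3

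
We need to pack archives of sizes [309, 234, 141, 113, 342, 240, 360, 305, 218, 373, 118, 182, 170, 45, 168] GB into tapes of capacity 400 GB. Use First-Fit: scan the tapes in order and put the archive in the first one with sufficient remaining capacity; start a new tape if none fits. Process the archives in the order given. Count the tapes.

Put 309 GB in tape 1; 91 GB remain.
Put 234 GB in tape 2; 166 GB remain.
Put 141 GB in tape 2; 25 GB remain.
Put 113 GB in tape 3; 287 GB remain.
Put 342 GB in tape 4; 58 GB remain.
Put 240 GB in tape 3; 47 GB remain.
Put 360 GB in tape 5; 40 GB remain.
Put 305 GB in tape 6; 95 GB remain.
Put 218 GB in tape 7; 182 GB remain.
Put 373 GB in tape 8; 27 GB remain.
Put 118 GB in tape 7; 64 GB remain.
Put 182 GB in tape 9; 218 GB remain.
Put 170 GB in tape 9; 48 GB remain.
Put 45 GB in tape 1; 46 GB remain.
Put 168 GB in tape 10; 232 GB remain.
Final tapes: [309,45] [234,141] [113,240] [342] [360] [305] [218,118] [373] [182,170] [168].

10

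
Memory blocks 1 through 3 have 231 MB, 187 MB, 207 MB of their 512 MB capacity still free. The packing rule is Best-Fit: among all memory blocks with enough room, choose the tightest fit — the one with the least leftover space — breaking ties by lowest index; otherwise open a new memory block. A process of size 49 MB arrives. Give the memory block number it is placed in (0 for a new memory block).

2

Memory blocks with room: memory block 1 (231 MB), memory block 2 (187 MB), memory block 3 (207 MB).
Tightest fit is memory block 2 with 187 MB free.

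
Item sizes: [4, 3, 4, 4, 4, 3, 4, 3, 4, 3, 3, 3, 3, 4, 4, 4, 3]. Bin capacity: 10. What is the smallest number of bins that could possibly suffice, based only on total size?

6

Total size = 4 + 3 + 4 + 4 + 4 + 3 + 4 + 3 + 4 + 3 + 3 + 3 + 3 + 4 + 4 + 4 + 3 = 60.
⌈60 / 10⌉ = 6.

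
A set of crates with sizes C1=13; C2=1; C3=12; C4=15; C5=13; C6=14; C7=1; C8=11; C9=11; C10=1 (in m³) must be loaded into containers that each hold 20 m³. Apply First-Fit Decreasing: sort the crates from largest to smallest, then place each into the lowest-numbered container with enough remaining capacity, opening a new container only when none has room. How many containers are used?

7

Sorted descending: 15, 14, 13, 13, 12, 11, 11, 1, 1, 1.
Put 15 m³ in container 1; 5 m³ remain.
Put 14 m³ in container 2; 6 m³ remain.
Put 13 m³ in container 3; 7 m³ remain.
Put 13 m³ in container 4; 7 m³ remain.
Put 12 m³ in container 5; 8 m³ remain.
Put 11 m³ in container 6; 9 m³ remain.
Put 11 m³ in container 7; 9 m³ remain.
Put 1 m³ in container 1; 4 m³ remain.
Put 1 m³ in container 1; 3 m³ remain.
Put 1 m³ in container 1; 2 m³ remain.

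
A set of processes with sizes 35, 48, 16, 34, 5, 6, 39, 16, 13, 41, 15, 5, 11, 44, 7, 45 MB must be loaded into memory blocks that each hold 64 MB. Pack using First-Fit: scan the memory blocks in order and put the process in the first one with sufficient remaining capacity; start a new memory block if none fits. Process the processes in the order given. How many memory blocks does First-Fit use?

Put 35 MB in memory block 1; 29 MB remain.
Put 48 MB in memory block 2; 16 MB remain.
Put 16 MB in memory block 1; 13 MB remain.
Put 34 MB in memory block 3; 30 MB remain.
Put 5 MB in memory block 1; 8 MB remain.
Put 6 MB in memory block 1; 2 MB remain.
Put 39 MB in memory block 4; 25 MB remain.
Put 16 MB in memory block 2; 0 MB remain.
Put 13 MB in memory block 3; 17 MB remain.
Put 41 MB in memory block 5; 23 MB remain.
Put 15 MB in memory block 3; 2 MB remain.
Put 5 MB in memory block 4; 20 MB remain.
Put 11 MB in memory block 4; 9 MB remain.
Put 44 MB in memory block 6; 20 MB remain.
Put 7 MB in memory block 4; 2 MB remain.
Put 45 MB in memory block 7; 19 MB remain.

7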